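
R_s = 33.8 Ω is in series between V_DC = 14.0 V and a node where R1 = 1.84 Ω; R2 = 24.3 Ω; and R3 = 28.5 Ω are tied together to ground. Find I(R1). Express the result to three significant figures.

I ≈ 0.347 A

Parallel bank: R_p = 1/(1/1.84 + 1/24.3 + 1/28.5) = 1.614 Ω.
Node voltage V_A = V_DC · R_p/(R_s + R_p) = 14.0 × 0.04557 = 0.6379 V.
Branch current I = V_A/R1 = 0.6379/1.84 = 0.3467 A.
(Equivalently: I_total = 0.3953 A, then current-divider fraction G_k/ΣG = 0.8770.)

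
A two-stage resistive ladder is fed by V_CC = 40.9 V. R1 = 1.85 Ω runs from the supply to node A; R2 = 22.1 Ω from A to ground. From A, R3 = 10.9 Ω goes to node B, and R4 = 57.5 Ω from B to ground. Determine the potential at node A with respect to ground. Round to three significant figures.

Looking into the second stage from A: R3 + R4 = 68.40 Ω appears in parallel with R2.
Effective lower resistance at A: R2 ‖ 68.40 = 16.70 Ω.
So V_A = 40.9 × 0.9003 = 36.82 V.

V_A ≈ 36.8 V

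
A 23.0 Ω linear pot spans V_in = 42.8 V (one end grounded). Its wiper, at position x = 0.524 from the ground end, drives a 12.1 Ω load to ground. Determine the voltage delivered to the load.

Lower segment x·R_p = 12.05 Ω; upper segment (1−x)·R_p = 10.95 Ω.
(x·R_p) ‖ R_L = 6.038 Ω.
Then V_out = V_in · 6.038/(10.95 + 6.038) = 15.21 V.
(Unloaded: V_out = x·V_in = 22.4 V.)

V_out ≈ 15.2 V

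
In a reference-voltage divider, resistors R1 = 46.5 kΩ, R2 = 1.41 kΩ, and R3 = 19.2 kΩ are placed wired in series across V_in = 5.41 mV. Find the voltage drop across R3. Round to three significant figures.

ΣR = 46.5 + 1.41 + 19.2 = 67.11 kΩ.
Voltage divider: V = V_in · (19.20 / 67.11) = 5.41 × 0.2861 = 1.548 mV.

V ≈ 1.55 mV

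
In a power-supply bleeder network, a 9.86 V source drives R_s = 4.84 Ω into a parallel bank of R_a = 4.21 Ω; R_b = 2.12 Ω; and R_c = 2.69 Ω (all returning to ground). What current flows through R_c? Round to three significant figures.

Parallel bank: R_p = 1/(1/4.21 + 1/2.12 + 1/2.69) = 0.9251 Ω.
Node voltage V_A = V_s · R_p/(R_s + R_p) = 9.86 × 0.1605 = 1.582 V.
I(R_c) = V_A / R_c = 1.582/2.69 = 0.5882 A.

I ≈ 0.588 A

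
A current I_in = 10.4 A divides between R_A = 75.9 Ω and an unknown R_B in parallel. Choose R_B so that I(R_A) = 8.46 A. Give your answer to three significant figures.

R_B ≈ 331 Ω

The fraction through R_A equals R_B/(R_A+R_B).
With f = 0.8135, R_B = R_A · f/(1−f) = 75.9 × 4.361 = 331.0 Ω.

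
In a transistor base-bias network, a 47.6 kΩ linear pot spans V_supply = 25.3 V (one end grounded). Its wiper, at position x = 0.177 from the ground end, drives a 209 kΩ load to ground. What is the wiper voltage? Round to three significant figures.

Split the track: R_lower = x·R_p = 8.425 kΩ, R_upper = (1−x)·R_p = 39.17 kΩ.
Lower segment in parallel with the load: 8.425 ‖ 209 = 8.099 kΩ.
Then V_out = V_supply · 8.099/(39.17 + 8.099) = 4.334 V.
(Unloaded: V_out = x·V_supply = 4.48 V.)

V_out ≈ 4.33 V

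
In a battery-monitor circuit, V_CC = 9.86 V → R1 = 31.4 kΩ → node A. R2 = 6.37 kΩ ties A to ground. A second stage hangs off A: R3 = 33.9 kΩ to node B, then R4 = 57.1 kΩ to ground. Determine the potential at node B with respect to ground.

V_B ≈ 0.986 V

Looking into the second stage from A: R3 + R4 = 91.00 kΩ appears in parallel with R2.
R2 ‖ (R3+R4) = 5.953 kΩ.
V_A = 9.86 × 5.953/(31.4 + 5.953) = 1.571 V.
V_B = V_A × 0.6275 = 0.9860 V.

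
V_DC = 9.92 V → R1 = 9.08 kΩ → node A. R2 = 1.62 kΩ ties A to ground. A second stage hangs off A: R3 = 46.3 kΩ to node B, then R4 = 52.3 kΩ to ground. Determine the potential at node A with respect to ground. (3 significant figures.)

The second stage (R3 + R4 = 98.60 kΩ) loads node A in parallel with R2.
Effective lower resistance at A: R2 ‖ 98.60 = 1.594 kΩ.
So V_A = 9.92 × 0.1493 = 1.481 V.

V_A ≈ 1.48 V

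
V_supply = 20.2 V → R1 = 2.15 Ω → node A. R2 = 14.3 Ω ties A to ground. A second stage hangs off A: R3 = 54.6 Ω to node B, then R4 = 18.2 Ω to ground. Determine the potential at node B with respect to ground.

Looking into the second stage from A: R3 + R4 = 72.80 Ω appears in parallel with R2.
Effective lower resistance at A: R2 ‖ 72.80 = 11.95 Ω.
So V_A = 20.2 × 0.8475 = 17.12 V.
Stage 2 is unloaded, so V_B = V_A · R4/(R3+R4) = 17.12 × 18.2/72.80 = 4.280 V.

V_B ≈ 4.28 V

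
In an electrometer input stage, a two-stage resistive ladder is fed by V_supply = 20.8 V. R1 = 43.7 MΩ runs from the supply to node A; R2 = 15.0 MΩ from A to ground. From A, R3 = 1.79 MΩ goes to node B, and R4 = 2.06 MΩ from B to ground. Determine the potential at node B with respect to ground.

Looking into the second stage from A: R3 + R4 = 3.850 MΩ appears in parallel with R2.
R2 ‖ (R3+R4) = 3.064 MΩ.
First divider: V_A = V_supply · 3.064/(43.7 + 3.064) = 1.363 V.
V_B = V_A × 0.5351 = 0.7291 V.

V_B ≈ 0.729 V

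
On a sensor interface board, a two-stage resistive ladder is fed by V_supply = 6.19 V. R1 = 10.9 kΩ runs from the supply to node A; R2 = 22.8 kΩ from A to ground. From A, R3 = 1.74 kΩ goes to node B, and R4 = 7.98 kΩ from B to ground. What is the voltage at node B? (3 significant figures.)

Looking into the second stage from A: R3 + R4 = 9.720 kΩ appears in parallel with R2.
Effective lower resistance at A: R2 ‖ 9.720 = 6.815 kΩ.
V_A = 6.19 × 6.815/(10.9 + 6.815) = 2.381 V.
Stage 2 is unloaded, so V_B = V_A · R4/(R3+R4) = 2.381 × 7.98/9.720 = 1.955 V.

V_B ≈ 1.95 V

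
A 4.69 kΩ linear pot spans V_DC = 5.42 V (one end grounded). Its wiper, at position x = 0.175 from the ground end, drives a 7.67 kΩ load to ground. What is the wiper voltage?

Split the track: R_lower = x·R_p = 0.8207 kΩ, R_upper = (1−x)·R_p = 3.869 kΩ.
Lower segment in parallel with the load: 0.8207 ‖ 7.67 = 0.7414 kΩ.
Then V_out = V_DC · 0.7414/(3.869 + 0.7414) = 0.8716 V.

V_out ≈ 0.872 V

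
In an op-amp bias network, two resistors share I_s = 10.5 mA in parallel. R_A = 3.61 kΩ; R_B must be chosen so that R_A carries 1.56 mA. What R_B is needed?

R_B ≈ 0.630 kΩ

In a two-way split, I_A/I_s = R_B/(R_A + R_B).
With f = 0.1486, R_B = R_A · f/(1−f) = 3.61 × 0.1745 = 0.6299 kΩ.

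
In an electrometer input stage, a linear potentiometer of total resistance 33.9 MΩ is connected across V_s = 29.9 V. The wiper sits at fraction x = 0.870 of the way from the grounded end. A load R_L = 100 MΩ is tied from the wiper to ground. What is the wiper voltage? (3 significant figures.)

V_out ≈ 25.1 V

Lower segment x·R_p = 29.49 MΩ; upper segment (1−x)·R_p = 4.407 MΩ.
(x·R_p) ‖ R_L = 22.78 MΩ.
Then V_out = V_s · 22.78/(4.407 + 22.78) = 25.05 V.
(Unloaded: V_out = x·V_s = 26.0 V.)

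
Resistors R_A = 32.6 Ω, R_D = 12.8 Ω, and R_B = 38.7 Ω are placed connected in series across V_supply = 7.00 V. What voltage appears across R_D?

V ≈ 1.07 V

Series total: ΣR = 32.6 + 12.8 + 38.7 = 84.10 Ω.
Voltage divider: V = V_supply · (12.80 / 84.10) = 7.00 × 0.1522 = 1.065 V.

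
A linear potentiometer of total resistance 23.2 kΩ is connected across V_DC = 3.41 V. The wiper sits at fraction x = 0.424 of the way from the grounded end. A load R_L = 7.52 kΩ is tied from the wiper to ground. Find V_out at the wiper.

Lower segment x·R_p = 9.837 kΩ; upper segment (1−x)·R_p = 13.36 kΩ.
R_L loads the lower segment: effective lower R = 4.262 kΩ.
V_out = 3.41 × 4.262/(13.36 + 4.262) = 0.8246 V.

V_out ≈ 0.825 V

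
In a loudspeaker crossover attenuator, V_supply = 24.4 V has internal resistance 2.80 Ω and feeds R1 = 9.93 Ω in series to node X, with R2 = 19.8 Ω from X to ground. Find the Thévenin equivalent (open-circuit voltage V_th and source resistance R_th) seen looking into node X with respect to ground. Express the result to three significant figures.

V_th ≈ 14.9 V, R_th ≈ 7.75 Ω

R1' = 2.80 + 9.93 = 12.73 Ω (source resistance + R1).
V_th is the unloaded tap voltage: V_supply · R2/(R1'+R2) = 24.4 × 0.6087 = 14.85 V.
With V_supply suppressed (replaced by a short), R_th = R1' ‖ R2 = (12.73 × 19.8)/(12.73 + 19.8) = 7.748 Ω.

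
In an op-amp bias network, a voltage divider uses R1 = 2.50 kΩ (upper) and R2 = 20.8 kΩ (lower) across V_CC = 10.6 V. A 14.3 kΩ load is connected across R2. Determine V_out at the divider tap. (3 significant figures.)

V_out ≈ 8.19 V

R2 ‖ R_L = (20.8 × 14.3)/(20.8 + 14.3) = 8.474 kΩ.
Then V_out = V_CC · R2'/(R1 + R2') = 10.6 × 8.474/10.97 = 8.185 V.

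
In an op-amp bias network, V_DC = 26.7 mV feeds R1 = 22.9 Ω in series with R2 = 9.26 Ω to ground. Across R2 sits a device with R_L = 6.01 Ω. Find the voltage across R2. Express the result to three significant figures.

V_out ≈ 3.67 mV

R2 ‖ R_L = (9.26 × 6.01)/(9.26 + 6.01) = 3.645 Ω.
Then V_out = V_DC · R2'/(R1 + R2') = 26.7 × 3.645/26.54 = 3.666 mV.
(Unloaded it would be 7.69 mV; the load pulls it down.)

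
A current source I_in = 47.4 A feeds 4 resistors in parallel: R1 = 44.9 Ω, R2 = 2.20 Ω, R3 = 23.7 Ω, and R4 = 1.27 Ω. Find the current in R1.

Total conductance ΣG = 1/44.9 + 1/2.20 + 1/23.7 + 1/1.27 = 1.306 (units of 1/Ω).
R1 takes the fraction G_k/ΣG = 0.02227/1.306 = 0.01705, so I = 47.4 × 0.01705 = 0.8081 A.

I ≈ 0.808 A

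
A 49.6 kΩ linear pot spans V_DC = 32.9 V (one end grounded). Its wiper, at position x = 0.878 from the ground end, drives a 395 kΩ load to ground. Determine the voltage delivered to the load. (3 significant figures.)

V_out ≈ 28.5 V

The pot divides into 6.051 kΩ above the wiper and 43.55 kΩ below.
(x·R_p) ‖ R_L = 39.22 kΩ.
V_out = 32.9 × 39.22/(6.051 + 39.22) = 28.50 V.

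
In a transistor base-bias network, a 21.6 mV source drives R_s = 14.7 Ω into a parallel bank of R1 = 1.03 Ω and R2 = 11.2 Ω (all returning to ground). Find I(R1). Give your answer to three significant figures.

Parallel bank: R_p = 1/(1/1.03 + 1/11.2) = 0.9433 Ω.
V_A by voltage divider: V_A = 21.6 × 0.9433/(14.7 + 0.9433) = 1.302 mV.
Branch current I = V_A/R1 = 1.302/1.03 = 1.264 mA.

I ≈ 1.26 mA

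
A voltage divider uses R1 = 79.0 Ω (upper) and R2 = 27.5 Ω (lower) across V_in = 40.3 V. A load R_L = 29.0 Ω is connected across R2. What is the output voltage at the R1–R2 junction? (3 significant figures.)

First combine the lower leg with the load: R2 ‖ R_L = 14.12 Ω.
Voltage divider with the loaded lower leg: V_out = 40.3 × 14.12/(79.0 + 14.12) = 40.3 × 0.1516 = 6.109 V.

V_out ≈ 6.11 V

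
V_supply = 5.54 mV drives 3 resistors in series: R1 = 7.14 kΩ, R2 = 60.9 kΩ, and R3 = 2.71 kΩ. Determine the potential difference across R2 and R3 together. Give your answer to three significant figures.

Total series resistance ΣR = 7.14 + 60.9 + 2.71 = 70.75 kΩ.
R_{R2..R3} = 60.9 + 2.71 = 63.61 kΩ.
V = V_supply · R/ΣR = 5.54 × 0.8991 = 4.981 mV.

V ≈ 4.98 mV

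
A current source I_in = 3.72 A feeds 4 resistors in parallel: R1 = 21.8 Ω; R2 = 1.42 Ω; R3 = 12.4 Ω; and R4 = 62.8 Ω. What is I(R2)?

ΣG = 1/21.8 + 1/1.42 + 1/12.4 + 1/62.8 = 0.8467.
R2 takes the fraction G_k/ΣG = 0.7042/0.8467 = 0.8318, so I = 3.72 × 0.8318 = 3.094 A.

I ≈ 3.09 A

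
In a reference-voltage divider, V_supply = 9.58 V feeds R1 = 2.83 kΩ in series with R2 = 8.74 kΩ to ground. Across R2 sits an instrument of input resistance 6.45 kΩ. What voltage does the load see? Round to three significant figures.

R2 ‖ R_L = (8.74 × 6.45)/(8.74 + 6.45) = 3.711 kΩ.
Now apply the divider: V_out = 9.58 × 0.5674 = 5.435 V.
(Unloaded it would be 7.24 V; the load pulls it down.)

V_out ≈ 5.44 V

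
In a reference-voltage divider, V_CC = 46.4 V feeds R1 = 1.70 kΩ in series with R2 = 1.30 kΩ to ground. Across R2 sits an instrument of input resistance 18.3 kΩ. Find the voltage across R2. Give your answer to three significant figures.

First combine the lower leg with the load: R2 ‖ R_L = 1.214 kΩ.
Now apply the divider: V_out = 46.4 × 0.4166 = 19.33 V.

V_out ≈ 19.3 V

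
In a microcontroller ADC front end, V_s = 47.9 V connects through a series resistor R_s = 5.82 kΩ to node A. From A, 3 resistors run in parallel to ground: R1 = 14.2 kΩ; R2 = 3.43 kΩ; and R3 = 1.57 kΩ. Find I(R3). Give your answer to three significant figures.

I ≈ 4.48 mA

Combine the parallel branches: R_p = (1/14.2 + 1/3.43 + 1/1.57)⁻¹ = 1.001 kΩ.
Node voltage V_A = V_s · R_p/(R_s + R_p) = 47.9 × 0.1468 = 7.030 V.
Branch current I = V_A/R3 = 7.030/1.57 = 4.478 mA.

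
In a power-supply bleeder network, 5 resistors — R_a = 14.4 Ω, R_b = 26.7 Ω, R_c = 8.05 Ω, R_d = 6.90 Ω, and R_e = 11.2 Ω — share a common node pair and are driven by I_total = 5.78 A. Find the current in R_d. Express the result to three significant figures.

Total conductance ΣG = 1/14.4 + 1/26.7 + 1/8.05 + 1/6.90 + 1/11.2 = 0.4653 (units of 1/Ω).
By the current-divider rule, I = I_total · G_k/ΣG = 5.78 × 0.3114 = 1.800 A.

I ≈ 1.80 A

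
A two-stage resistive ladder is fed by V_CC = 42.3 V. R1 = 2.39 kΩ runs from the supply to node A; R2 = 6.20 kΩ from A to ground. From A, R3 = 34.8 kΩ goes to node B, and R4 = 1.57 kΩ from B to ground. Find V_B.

Node A sees R2 in parallel with the series input of stage 2, R3 + R4 = 36.37 kΩ.
Effective lower resistance at A: R2 ‖ 36.37 = 5.297 kΩ.
V_A = 42.3 × 5.297/(2.39 + 5.297) = 29.15 V.
Stage 2 is unloaded, so V_B = V_A · R4/(R3+R4) = 29.15 × 1.57/36.37 = 1.258 V.

V_B ≈ 1.26 V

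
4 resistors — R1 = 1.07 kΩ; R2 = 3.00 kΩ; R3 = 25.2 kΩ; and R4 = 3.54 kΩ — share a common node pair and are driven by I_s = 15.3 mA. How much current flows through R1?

Conductances: ΣG = 1/1.07 + 1/3.00 + 1/25.2 + 1/3.54 = 1.590 (1/kΩ).
By the current-divider rule, I = I_s · G_k/ΣG = 15.3 × 0.5878 = 8.993 mA.

I ≈ 8.99 mA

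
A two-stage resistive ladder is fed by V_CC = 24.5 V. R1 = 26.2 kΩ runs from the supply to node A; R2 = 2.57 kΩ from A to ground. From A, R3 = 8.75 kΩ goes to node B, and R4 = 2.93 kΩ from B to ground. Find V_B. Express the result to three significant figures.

V_B ≈ 0.457 V

Looking into the second stage from A: R3 + R4 = 11.68 kΩ appears in parallel with R2.
Effective lower resistance at A: R2 ‖ 11.68 = 2.106 kΩ.
So V_A = 24.5 × 0.07442 = 1.823 V.
Stage 2 is unloaded, so V_B = V_A · R4/(R3+R4) = 1.823 × 2.93/11.68 = 0.4574 V.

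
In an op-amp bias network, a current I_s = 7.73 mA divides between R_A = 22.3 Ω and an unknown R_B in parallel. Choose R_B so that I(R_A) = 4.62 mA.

The fraction through R_A equals R_B/(R_A+R_B).
With f = 0.5977, R_B = R_A · f/(1−f) = 22.3 × 1.486 = 33.13 Ω.

R_B ≈ 33.1 Ω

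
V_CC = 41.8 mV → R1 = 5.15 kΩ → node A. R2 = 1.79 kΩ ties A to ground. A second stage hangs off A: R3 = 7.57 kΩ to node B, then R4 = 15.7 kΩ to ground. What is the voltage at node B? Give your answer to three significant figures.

V_B ≈ 6.88 mV

Node A sees R2 in parallel with the series input of stage 2, R3 + R4 = 23.27 kΩ.
Effective lower resistance at A: R2 ‖ 23.27 = 1.662 kΩ.
So V_A = 41.8 × 0.2440 = 10.20 mV.
V_B = V_A × 0.6747 = 6.881 mV.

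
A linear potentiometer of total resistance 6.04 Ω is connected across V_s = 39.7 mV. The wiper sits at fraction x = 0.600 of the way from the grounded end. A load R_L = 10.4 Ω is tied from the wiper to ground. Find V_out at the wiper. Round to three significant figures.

V_out ≈ 20.9 mV

The pot divides into 2.416 Ω above the wiper and 3.624 Ω below.
(x·R_p) ‖ R_L = 2.688 Ω.
V_out = 39.7 × 2.688/(2.416 + 2.688) = 20.91 mV.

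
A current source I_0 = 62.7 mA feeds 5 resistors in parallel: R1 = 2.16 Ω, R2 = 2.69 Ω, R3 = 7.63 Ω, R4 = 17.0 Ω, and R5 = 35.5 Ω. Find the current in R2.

Conductances: ΣG = 1/2.16 + 1/2.69 + 1/7.63 + 1/17.0 + 1/35.5 = 1.053 (1/Ω).
By the current-divider rule, I = I_0 · G_k/ΣG = 62.7 × 0.3531 = 22.14 mA.

I ≈ 22.1 mA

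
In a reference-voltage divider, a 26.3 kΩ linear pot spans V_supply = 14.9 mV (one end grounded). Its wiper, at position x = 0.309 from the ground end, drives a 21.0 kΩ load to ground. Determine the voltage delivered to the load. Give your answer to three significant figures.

Split the track: R_lower = x·R_p = 8.127 kΩ, R_upper = (1−x)·R_p = 18.17 kΩ.
(x·R_p) ‖ R_L = 5.859 kΩ.
V_out = 14.9 × 5.859/(18.17 + 5.859) = 3.633 mV.

V_out ≈ 3.63 mV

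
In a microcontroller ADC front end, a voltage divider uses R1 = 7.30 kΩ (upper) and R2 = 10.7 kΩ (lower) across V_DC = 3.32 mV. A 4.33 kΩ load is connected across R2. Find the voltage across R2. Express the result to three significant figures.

R2 ‖ R_L = (10.7 × 4.33)/(10.7 + 4.33) = 3.083 kΩ.
Voltage divider with the loaded lower leg: V_out = 3.32 × 3.083/(7.30 + 3.083) = 3.32 × 0.2969 = 0.9857 mV.
(Unloaded it would be 1.97 mV; the load pulls it down.)

V_out ≈ 0.986 mV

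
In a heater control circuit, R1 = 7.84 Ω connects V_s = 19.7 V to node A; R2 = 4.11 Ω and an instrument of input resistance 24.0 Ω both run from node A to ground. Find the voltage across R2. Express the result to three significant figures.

The load sits in parallel with R2, giving an effective lower resistance R2' = R2·R_L/(R2+R_L) = 3.509 Ω.
Voltage divider with the loaded lower leg: V_out = 19.7 × 3.509/(7.84 + 3.509) = 19.7 × 0.3092 = 6.091 V.

V_out ≈ 6.09 V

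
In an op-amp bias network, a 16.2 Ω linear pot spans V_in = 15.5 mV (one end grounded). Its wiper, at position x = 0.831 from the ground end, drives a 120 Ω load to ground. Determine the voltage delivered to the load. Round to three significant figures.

V_out ≈ 12.6 mV

Split the track: R_lower = x·R_p = 13.46 Ω, R_upper = (1−x)·R_p = 2.738 Ω.
(x·R_p) ‖ R_L = 12.10 Ω.
V_out = 15.5 × 12.10/(2.738 + 12.10) = 12.64 mV.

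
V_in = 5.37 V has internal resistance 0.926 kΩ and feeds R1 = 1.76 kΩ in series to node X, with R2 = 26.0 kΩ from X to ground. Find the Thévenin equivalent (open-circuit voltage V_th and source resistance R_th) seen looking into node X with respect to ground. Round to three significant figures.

R1' = 0.926 + 1.76 = 2.686 kΩ (source resistance + R1).
V_th is the unloaded tap voltage: V_in · R2/(R1'+R2) = 5.37 × 0.9064 = 4.867 V.
With V_in suppressed (replaced by a short), R_th = R1' ‖ R2 = (2.686 × 26.0)/(2.686 + 26.0) = 2.434 kΩ.

V_th ≈ 4.87 V, R_th ≈ 2.43 kΩ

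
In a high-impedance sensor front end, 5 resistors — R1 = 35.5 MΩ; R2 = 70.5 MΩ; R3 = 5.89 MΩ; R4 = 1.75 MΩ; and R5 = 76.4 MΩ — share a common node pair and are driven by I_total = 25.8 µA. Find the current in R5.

I ≈ 0.424 µA

ΣG = 1/35.5 + 1/70.5 + 1/5.89 + 1/1.75 + 1/76.4 = 0.7967.
R5 takes the fraction G_k/ΣG = 0.01309/0.7967 = 0.01643, so I = 25.8 × 0.01643 = 0.4239 µA.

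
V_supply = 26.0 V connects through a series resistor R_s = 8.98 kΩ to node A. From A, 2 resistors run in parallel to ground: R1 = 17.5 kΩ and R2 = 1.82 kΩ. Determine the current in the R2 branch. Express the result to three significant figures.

I ≈ 2.22 mA

Equivalent of the parallel group: R_p = 1.649 kΩ.
Node voltage V_A = V_supply · R_p/(R_s + R_p) = 26.0 × 0.1551 = 4.033 V.
Branch current I = V_A/R2 = 4.033/1.82 = 2.216 mA.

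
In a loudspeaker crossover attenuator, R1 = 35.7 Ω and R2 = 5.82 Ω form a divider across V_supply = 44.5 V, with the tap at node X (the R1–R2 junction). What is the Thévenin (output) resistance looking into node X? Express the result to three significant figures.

Looking into X with the source shorted: R_th = R1·R2/(R1+R2) = 35.70 × 5.82/41.52 = 5.004 Ω.

R_th ≈ 5.00 Ω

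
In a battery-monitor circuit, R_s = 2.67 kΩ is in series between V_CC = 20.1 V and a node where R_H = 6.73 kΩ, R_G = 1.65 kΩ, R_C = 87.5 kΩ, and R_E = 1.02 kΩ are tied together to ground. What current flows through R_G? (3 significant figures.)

Combine the parallel branches: R_p = (1/6.73 + 1/1.65 + 1/87.5 + 1/1.02)⁻¹ = 0.5726 kΩ.
V_A by voltage divider: V_A = 20.1 × 0.5726/(2.67 + 0.5726) = 3.549 V.
I(R_G) = V_A / R_G = 3.549/1.65 = 2.151 mA.
(Equivalently: I_total = 6.199 mA, then current-divider fraction G_k/ΣG = 0.3470.)

I ≈ 2.15 mA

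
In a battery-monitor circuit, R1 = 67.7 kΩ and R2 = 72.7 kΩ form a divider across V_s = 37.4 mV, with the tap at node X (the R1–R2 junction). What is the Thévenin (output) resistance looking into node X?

With V_s suppressed (replaced by a short), R_th = R1 ‖ R2 = (67.70 × 72.7)/(67.70 + 72.7) = 35.06 kΩ.

R_th ≈ 35.1 kΩ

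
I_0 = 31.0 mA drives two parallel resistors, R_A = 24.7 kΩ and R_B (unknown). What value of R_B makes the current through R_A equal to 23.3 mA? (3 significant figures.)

R_B ≈ 74.7 kΩ

Two-branch current divider: I_A = I_0 · R_B/(R_A + R_B).
With f = 0.7516, R_B = R_A · f/(1−f) = 24.7 × 3.026 = 74.74 kΩ.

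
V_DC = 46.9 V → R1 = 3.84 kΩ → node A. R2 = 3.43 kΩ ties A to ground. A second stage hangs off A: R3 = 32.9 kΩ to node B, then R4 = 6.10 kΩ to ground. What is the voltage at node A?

Node A sees R2 in parallel with the series input of stage 2, R3 + R4 = 39.00 kΩ.
R2 ‖ (R3+R4) = 3.153 kΩ.
So V_A = 46.9 × 0.4509 = 21.15 V.

V_A ≈ 21.1 V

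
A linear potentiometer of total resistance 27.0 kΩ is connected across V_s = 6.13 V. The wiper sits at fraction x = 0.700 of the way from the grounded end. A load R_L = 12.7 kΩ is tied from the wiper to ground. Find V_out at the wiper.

V_out ≈ 2.97 V

Split the track: R_lower = x·R_p = 18.90 kΩ, R_upper = (1−x)·R_p = 8.100 kΩ.
Lower segment in parallel with the load: 18.90 ‖ 12.7 = 7.596 kΩ.
Loaded-divider output: V_out = 6.13 × 0.4839 = 2.967 V.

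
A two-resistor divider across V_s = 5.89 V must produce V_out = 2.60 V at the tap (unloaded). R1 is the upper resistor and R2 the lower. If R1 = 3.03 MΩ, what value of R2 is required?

R2 ≈ 2.39 MΩ

Required fraction k = V_out/V_s = 0.4414.
So R2 = R1 · V_out/(V_s − V_out) = 3.03 × 2.60/(5.89 − 2.60) = 3.03 × 0.7903 = 2.395 MΩ.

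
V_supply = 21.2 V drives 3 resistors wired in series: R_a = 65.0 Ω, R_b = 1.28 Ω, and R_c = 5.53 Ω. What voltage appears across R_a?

ΣR = 65.0 + 1.28 + 5.53 = 71.81 Ω.
By the voltage-divider rule, V = 21.2 × 65.00/71.81 = 19.19 V.

V ≈ 19.2 V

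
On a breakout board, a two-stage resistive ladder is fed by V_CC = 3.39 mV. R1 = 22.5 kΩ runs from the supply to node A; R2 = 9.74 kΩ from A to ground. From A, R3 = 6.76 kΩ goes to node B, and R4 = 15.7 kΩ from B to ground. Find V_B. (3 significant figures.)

The second stage (R3 + R4 = 22.46 kΩ) loads node A in parallel with R2.
Effective lower resistance at A: R2 ‖ 22.46 = 6.794 kΩ.
First divider: V_A = V_CC · 6.794/(22.5 + 6.794) = 0.7862 mV.
Stage 2 is unloaded, so V_B = V_A · R4/(R3+R4) = 0.7862 × 15.7/22.46 = 0.5496 mV.

V_B ≈ 0.550 mV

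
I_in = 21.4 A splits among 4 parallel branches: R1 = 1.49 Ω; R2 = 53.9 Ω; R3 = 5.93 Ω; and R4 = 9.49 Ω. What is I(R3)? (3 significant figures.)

ΣG = 1/1.49 + 1/53.9 + 1/5.93 + 1/9.49 = 0.9637.
By the current-divider rule, I = I_in · G_k/ΣG = 21.4 × 0.1750 = 3.745 A.

I ≈ 3.74 A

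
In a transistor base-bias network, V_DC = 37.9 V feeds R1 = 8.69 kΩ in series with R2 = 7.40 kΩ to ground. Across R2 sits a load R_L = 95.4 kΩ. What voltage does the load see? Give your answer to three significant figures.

V_out ≈ 16.7 V

R2 ‖ R_L = (7.40 × 95.4)/(7.40 + 95.4) = 6.867 kΩ.
Now apply the divider: V_out = 37.9 × 0.4414 = 16.73 V.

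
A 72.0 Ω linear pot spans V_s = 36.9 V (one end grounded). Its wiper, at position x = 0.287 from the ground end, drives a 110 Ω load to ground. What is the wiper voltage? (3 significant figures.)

Split the track: R_lower = x·R_p = 20.66 Ω, R_upper = (1−x)·R_p = 51.34 Ω.
Lower segment in parallel with the load: 20.66 ‖ 110 = 17.40 Ω.
Loaded-divider output: V_out = 36.9 × 0.2531 = 9.339 V.
(Unloaded: V_out = x·V_s = 10.6 V.)

V_out ≈ 9.34 V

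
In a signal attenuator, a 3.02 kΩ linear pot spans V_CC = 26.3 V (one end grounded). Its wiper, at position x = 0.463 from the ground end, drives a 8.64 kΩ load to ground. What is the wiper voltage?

Lower segment x·R_p = 1.398 kΩ; upper segment (1−x)·R_p = 1.622 kΩ.
(x·R_p) ‖ R_L = 1.203 kΩ.
Loaded-divider output: V_out = 26.3 × 0.4260 = 11.20 V.

V_out ≈ 11.2 V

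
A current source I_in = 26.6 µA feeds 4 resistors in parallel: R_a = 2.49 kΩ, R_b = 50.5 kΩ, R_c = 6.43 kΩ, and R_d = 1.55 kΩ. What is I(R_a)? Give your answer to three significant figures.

ΣG = 1/2.49 + 1/50.5 + 1/6.43 + 1/1.55 = 1.222.
R_a takes the fraction G_k/ΣG = 0.4016/1.222 = 0.3286, so I = 26.6 × 0.3286 = 8.741 µA.

I ≈ 8.74 µA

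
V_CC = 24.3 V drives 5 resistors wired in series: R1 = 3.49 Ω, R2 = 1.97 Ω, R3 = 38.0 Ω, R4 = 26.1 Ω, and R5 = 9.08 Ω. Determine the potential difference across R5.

ΣR = 3.49 + 1.97 + 38.0 + 26.1 + 9.08 = 78.64 Ω.
V = V_CC · R/ΣR = 24.3 × 0.1155 = 2.806 V.

V ≈ 2.81 V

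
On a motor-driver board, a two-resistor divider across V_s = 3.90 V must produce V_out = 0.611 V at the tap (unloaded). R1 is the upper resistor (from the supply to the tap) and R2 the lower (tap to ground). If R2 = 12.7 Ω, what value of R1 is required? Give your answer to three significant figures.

R1 ≈ 68.4 Ω

V_out/V_s = R2/(R1+R2) = 0.1567.
Rearranging, R1 = R2·(1−k)/k = 12.7 × 5.383 = 68.36 Ω.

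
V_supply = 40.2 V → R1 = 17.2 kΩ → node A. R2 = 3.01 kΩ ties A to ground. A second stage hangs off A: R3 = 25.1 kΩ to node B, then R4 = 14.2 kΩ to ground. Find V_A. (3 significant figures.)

V_A ≈ 5.62 V

The second stage (R3 + R4 = 39.30 kΩ) loads node A in parallel with R2.
R2 ‖ (R3+R4) = 2.796 kΩ.
So V_A = 40.2 × 0.1398 = 5.621 V.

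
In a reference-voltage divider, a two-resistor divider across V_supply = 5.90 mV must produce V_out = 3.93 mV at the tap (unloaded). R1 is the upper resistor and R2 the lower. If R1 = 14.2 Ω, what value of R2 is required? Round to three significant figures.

R2 ≈ 28.3 Ω

V_out/V_supply = R2/(R1+R2) = 0.6661.
So R2 = R1 · V_out/(V_supply − V_out) = 14.2 × 3.93/(5.90 − 3.93) = 14.2 × 1.995 = 28.33 Ω.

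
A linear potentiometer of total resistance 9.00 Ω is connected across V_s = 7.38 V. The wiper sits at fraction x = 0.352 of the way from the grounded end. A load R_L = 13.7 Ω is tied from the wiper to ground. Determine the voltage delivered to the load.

Lower segment x·R_p = 3.168 Ω; upper segment (1−x)·R_p = 5.832 Ω.
(x·R_p) ‖ R_L = 2.573 Ω.
V_out = 7.38 × 2.573/(5.832 + 2.573) = 2.259 V.

V_out ≈ 2.26 V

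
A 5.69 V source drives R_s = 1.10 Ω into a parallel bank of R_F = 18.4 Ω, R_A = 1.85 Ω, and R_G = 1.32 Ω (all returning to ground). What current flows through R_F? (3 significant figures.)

I ≈ 0.124 A

Equivalent of the parallel group: R_p = 0.7394 Ω.
Node voltage V_A = V_in · R_p/(R_s + R_p) = 5.69 × 0.4020 = 2.287 V.
Branch current I = V_A/R_F = 2.287/18.4 = 0.1243 A.
(Check via current divider: I_total = 3.093 A; share G_k/ΣG = 0.04018 → same result.)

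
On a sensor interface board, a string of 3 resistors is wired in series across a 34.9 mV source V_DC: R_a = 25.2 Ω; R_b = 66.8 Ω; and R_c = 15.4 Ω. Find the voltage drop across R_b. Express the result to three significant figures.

V ≈ 21.7 mV

Total series resistance ΣR = 25.2 + 66.8 + 15.4 = 107.4 Ω.
Voltage divider: V = V_DC · (66.80 / 107.4) = 34.9 × 0.6220 = 21.71 mV.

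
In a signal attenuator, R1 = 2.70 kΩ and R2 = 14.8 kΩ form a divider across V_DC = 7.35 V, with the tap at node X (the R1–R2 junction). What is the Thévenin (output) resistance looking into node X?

R_th ≈ 2.28 kΩ

Zeroing V_DC shorts the top of R1 to ground, so R_th = R1 ‖ R2 = 2.283 kΩ.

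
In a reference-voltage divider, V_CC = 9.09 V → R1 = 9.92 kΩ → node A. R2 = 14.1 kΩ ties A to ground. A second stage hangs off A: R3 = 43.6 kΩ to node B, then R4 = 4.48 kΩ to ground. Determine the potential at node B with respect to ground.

Looking into the second stage from A: R3 + R4 = 48.08 kΩ appears in parallel with R2.
R2 ‖ (R3+R4) = 10.90 kΩ.
First divider: V_A = V_CC · 10.90/(9.92 + 10.90) = 4.759 V.
Stage 2 is unloaded, so V_B = V_A · R4/(R3+R4) = 4.759 × 4.48/48.08 = 0.4435 V.

V_B ≈ 0.443 V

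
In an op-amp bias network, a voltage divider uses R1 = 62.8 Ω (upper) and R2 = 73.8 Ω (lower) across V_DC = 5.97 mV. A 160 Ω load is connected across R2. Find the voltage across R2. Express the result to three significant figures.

R2 ‖ R_L = (73.8 × 160)/(73.8 + 160) = 50.50 Ω.
Voltage divider with the loaded lower leg: V_out = 5.97 × 50.50/(62.8 + 50.50) = 5.97 × 0.4457 = 2.661 mV.
(Unloaded it would be 3.23 mV; the load pulls it down.)

V_out ≈ 2.66 mV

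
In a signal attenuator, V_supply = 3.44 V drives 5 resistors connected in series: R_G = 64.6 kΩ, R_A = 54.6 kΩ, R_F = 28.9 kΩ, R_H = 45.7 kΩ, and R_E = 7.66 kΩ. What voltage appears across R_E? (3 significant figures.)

V ≈ 0.131 V

Total series resistance ΣR = 64.6 + 54.6 + 28.9 + 45.7 + 7.66 = 201.5 kΩ.
V = V_supply · R/ΣR = 3.44 × 0.03802 = 0.1308 V.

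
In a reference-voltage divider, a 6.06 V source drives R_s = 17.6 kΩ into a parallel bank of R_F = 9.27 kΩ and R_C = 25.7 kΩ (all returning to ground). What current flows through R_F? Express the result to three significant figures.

Equivalent of the parallel group: R_p = 6.813 kΩ.
V_A = 6.06 × 6.813/24.41 = 1.691 V.
I(R_F) = V_A / R_F = 1.691/9.27 = 0.1824 mA.

I ≈ 0.182 mA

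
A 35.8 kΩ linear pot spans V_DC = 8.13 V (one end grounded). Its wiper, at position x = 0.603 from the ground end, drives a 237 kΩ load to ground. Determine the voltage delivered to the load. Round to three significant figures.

Lower segment x·R_p = 21.59 kΩ; upper segment (1−x)·R_p = 14.21 kΩ.
Lower segment in parallel with the load: 21.59 ‖ 237 = 19.79 kΩ.
Then V_out = V_DC · 19.79/(14.21 + 19.79) = 4.731 V.

V_out ≈ 4.73 V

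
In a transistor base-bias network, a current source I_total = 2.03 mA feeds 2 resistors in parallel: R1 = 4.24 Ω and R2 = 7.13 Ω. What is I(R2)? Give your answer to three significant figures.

I ≈ 0.757 mA

With just two branches, the current splits inversely with resistance.
I(R2) = 2.03 × 4.24/(4.24 + 7.13) = 2.03 × 0.3729 = 0.7570 mA.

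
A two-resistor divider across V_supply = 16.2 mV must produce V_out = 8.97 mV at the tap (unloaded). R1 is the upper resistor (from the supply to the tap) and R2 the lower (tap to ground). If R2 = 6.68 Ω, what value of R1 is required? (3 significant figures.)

R1 ≈ 5.38 Ω

Required fraction k = V_out/V_supply = 0.5537.
R1 = R2·(1/k − 1) = 6.68 × 0.8060 = 5.384 Ω.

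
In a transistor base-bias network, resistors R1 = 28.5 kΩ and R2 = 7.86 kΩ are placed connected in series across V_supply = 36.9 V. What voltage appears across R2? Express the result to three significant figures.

ΣR = 28.5 + 7.86 = 36.36 kΩ.
Voltage divider: V = V_supply · (7.860 / 36.36) = 36.9 × 0.2162 = 7.977 V.

V ≈ 7.98 V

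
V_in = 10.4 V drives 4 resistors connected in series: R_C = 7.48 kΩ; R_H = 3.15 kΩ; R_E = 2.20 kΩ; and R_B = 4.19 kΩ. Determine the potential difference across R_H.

Total series resistance ΣR = 7.48 + 3.15 + 2.20 + 4.19 = 17.02 kΩ.
V = V_in · R/ΣR = 10.4 × 0.1851 = 1.925 V.

V ≈ 1.92 V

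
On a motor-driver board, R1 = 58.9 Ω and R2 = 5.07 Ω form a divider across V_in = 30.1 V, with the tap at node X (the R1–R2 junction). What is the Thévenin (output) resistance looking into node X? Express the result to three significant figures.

With V_in suppressed (replaced by a short), R_th = R1 ‖ R2 = (58.90 × 5.07)/(58.90 + 5.07) = 4.668 Ω.

R_th ≈ 4.67 Ω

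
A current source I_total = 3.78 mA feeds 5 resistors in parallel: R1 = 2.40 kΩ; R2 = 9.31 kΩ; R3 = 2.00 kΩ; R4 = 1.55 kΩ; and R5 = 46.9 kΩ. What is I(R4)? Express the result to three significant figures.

I ≈ 1.44 mA

Conductances: ΣG = 1/2.40 + 1/9.31 + 1/2.00 + 1/1.55 + 1/46.9 = 1.691 (1/kΩ).
By the current-divider rule, I = I_total · G_k/ΣG = 3.78 × 0.3816 = 1.443 mA.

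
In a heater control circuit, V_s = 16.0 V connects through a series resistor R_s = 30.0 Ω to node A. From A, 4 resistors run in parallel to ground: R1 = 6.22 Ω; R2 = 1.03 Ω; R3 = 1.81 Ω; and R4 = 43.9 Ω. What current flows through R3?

I ≈ 0.169 A

Combine the parallel branches: R_p = (1/6.22 + 1/1.03 + 1/1.81 + 1/43.9)⁻¹ = 0.5859 Ω.
V_A = 16.0 × 0.5859/30.59 = 0.3065 V.
Branch current I = V_A/R3 = 0.3065/1.81 = 0.1693 A.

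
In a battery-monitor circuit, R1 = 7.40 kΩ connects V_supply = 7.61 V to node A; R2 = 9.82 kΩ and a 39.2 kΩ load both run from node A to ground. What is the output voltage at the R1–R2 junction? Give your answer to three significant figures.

V_out ≈ 3.92 V

The load sits in parallel with R2, giving an effective lower resistance R2' = R2·R_L/(R2+R_L) = 7.853 kΩ.
Now apply the divider: V_out = 7.61 × 0.5148 = 3.918 V.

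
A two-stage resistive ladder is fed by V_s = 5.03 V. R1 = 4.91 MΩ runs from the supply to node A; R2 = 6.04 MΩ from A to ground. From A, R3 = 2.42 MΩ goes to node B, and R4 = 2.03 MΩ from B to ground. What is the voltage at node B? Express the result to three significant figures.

The second stage (R3 + R4 = 4.450 MΩ) loads node A in parallel with R2.
Effective lower resistance at A: R2 ‖ 4.450 = 2.562 MΩ.
So V_A = 5.03 × 0.3429 = 1.725 V.
V_B = V_A × 0.4562 = 0.7868 V.

V_B ≈ 0.787 V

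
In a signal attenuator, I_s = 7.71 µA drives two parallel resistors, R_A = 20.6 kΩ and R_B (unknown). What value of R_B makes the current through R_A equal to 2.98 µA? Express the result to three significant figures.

R_B ≈ 13.0 kΩ

The fraction through R_A equals R_B/(R_A+R_B).
2.98/7.71 = R_B/(R_A + R_B) → R_B = R_A · (0.3865)/(1 − 0.3865) = 20.6 × 0.6300 = 12.98 kΩ.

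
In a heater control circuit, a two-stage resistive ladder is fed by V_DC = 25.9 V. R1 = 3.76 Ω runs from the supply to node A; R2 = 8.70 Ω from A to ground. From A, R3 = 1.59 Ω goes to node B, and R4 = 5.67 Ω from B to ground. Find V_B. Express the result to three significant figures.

Looking into the second stage from A: R3 + R4 = 7.260 Ω appears in parallel with R2.
R2 ‖ (R3+R4) = 3.958 Ω.
V_A = 25.9 × 3.958/(3.76 + 3.958) = 13.28 V.
Stage 2 is unloaded, so V_B = V_A · R4/(R3+R4) = 13.28 × 5.67/7.260 = 10.37 V.

V_B ≈ 10.4 V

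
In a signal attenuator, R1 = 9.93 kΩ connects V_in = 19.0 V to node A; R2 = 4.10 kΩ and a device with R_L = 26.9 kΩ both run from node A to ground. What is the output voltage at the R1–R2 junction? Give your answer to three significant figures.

R2 ‖ R_L = (4.10 × 26.9)/(4.10 + 26.9) = 3.558 kΩ.
Voltage divider with the loaded lower leg: V_out = 19.0 × 3.558/(9.93 + 3.558) = 19.0 × 0.2638 = 5.012 V.

V_out ≈ 5.01 V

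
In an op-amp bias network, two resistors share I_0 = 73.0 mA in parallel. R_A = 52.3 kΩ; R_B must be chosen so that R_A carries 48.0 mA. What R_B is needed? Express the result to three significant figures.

R_B ≈ 100 kΩ

Two-branch current divider: I_A = I_0 · R_B/(R_A + R_B).
48.0/73.0 = R_B/(R_A + R_B) → R_B = R_A · (0.6575)/(1 − 0.6575) = 52.3 × 1.920 = 100.4 kΩ.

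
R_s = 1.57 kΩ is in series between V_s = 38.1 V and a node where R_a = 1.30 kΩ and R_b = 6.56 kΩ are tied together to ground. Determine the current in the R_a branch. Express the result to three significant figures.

Combine the parallel branches: R_p = (1/1.30 + 1/6.56)⁻¹ = 1.085 kΩ.
V_A = 38.1 × 1.085/2.655 = 15.57 V.
I(R_a) = V_A / R_a = 15.57/1.30 = 11.98 mA.

I ≈ 12.0 mA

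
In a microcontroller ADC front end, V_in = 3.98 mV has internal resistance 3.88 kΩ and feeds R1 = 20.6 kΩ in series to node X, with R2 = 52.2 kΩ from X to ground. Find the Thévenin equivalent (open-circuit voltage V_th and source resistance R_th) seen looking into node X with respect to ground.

R1' = 3.88 + 20.6 = 24.48 kΩ (source resistance + R1).
Open-circuit (no load on X): V_th = V_in · R2/(R1' + R2) = 3.98 × 52.2/(24.48 + 52.2) = 2.709 mV.
Looking into X with the source shorted: R_th = R1'·R2/(R1'+R2) = 24.48 × 52.2/76.68 = 16.66 kΩ.

V_th ≈ 2.71 mV, R_th ≈ 16.7 kΩ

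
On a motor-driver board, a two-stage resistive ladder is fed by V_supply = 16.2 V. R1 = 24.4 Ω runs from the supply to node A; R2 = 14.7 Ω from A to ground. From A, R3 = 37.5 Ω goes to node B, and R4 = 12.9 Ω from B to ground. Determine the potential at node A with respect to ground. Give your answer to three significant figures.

Looking into the second stage from A: R3 + R4 = 50.40 Ω appears in parallel with R2.
R2 ‖ (R3+R4) = 11.38 Ω.
So V_A = 16.2 × 0.3181 = 5.153 V.

V_A ≈ 5.15 V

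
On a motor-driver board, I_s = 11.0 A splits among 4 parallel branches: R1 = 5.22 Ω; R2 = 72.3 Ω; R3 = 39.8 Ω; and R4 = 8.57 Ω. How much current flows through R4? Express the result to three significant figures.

Conductances: ΣG = 1/5.22 + 1/72.3 + 1/39.8 + 1/8.57 = 0.3472 (1/Ω).
R4 takes the fraction G_k/ΣG = 0.1167/0.3472 = 0.3361, so I = 11.0 × 0.3361 = 3.697 A.

I ≈ 3.70 A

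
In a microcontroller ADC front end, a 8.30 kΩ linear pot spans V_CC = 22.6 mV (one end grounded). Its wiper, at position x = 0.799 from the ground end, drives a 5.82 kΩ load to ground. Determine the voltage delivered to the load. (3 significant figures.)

V_out ≈ 14.7 mV

Lower segment x·R_p = 6.632 kΩ; upper segment (1−x)·R_p = 1.668 kΩ.
(x·R_p) ‖ R_L = 3.100 kΩ.
Then V_out = V_CC · 3.100/(1.668 + 3.100) = 14.69 mV.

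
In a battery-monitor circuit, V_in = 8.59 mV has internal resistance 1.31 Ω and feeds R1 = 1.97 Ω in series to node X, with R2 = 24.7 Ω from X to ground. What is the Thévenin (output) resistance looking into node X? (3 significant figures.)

R1' = 1.31 + 1.97 = 3.280 Ω (source resistance + R1).
With V_in suppressed (replaced by a short), R_th = R1' ‖ R2 = (3.280 × 24.7)/(3.280 + 24.7) = 2.895 Ω.

R_th ≈ 2.90 Ω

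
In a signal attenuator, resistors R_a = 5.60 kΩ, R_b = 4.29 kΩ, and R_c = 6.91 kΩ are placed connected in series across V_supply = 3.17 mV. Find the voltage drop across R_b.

Series total: ΣR = 5.60 + 4.29 + 6.91 = 16.80 kΩ.
Voltage divider: V = V_supply · (4.290 / 16.80) = 3.17 × 0.2554 = 0.8095 mV.

V ≈ 0.809 mV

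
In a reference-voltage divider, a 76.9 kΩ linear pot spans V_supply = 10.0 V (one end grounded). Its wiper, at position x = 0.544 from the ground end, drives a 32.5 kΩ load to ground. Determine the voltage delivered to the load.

Lower segment x·R_p = 41.83 kΩ; upper segment (1−x)·R_p = 35.07 kΩ.
Lower segment in parallel with the load: 41.83 ‖ 32.5 = 18.29 kΩ.
Then V_out = V_supply · 18.29/(35.07 + 18.29) = 3.428 V.
(Unloaded: V_out = x·V_supply = 5.44 V.)

V_out ≈ 3.43 V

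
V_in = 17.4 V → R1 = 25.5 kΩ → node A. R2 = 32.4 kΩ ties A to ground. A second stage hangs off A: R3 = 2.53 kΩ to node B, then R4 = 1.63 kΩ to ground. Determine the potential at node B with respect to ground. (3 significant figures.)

The second stage (R3 + R4 = 4.160 kΩ) loads node A in parallel with R2.
R2 ‖ (R3+R4) = 3.687 kΩ.
First divider: V_A = V_in · 3.687/(25.5 + 3.687) = 2.198 V.
Stage 2 is unloaded, so V_B = V_A · R4/(R3+R4) = 2.198 × 1.63/4.160 = 0.8612 V.

V_B ≈ 0.861 V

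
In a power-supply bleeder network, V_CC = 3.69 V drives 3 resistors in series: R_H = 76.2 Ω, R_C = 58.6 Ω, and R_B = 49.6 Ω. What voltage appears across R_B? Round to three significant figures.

V ≈ 0.993 V

Total series resistance ΣR = 76.2 + 58.6 + 49.6 = 184.4 Ω.
By the voltage-divider rule, V = 3.69 × 49.60/184.4 = 0.9925 V.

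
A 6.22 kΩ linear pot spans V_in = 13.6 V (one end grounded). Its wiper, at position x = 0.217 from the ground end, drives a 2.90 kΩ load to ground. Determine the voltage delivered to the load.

V_out ≈ 2.16 V

The pot divides into 4.870 kΩ above the wiper and 1.350 kΩ below.
(x·R_p) ‖ R_L = 0.9211 kΩ.
Loaded-divider output: V_out = 13.6 × 0.1590 = 2.163 V.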